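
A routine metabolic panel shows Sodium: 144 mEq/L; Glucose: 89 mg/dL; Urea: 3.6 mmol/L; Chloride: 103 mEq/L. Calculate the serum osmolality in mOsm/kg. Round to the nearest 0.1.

Calculated osmolality = 2·Na + glucose/18 + urea
= 2·144 + 89/18 + 3.6
= 288 + 4.94 + 3.60
= 296.54 mOsm/kg

296.5 mOsm/kg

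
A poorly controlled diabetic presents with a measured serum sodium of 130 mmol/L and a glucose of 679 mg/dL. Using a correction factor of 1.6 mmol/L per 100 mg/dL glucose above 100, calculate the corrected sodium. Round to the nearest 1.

139 mmol/L

Corrected Na = measured Na + 1.6 · (glucose − 100)/100
= 130 + 1.6 · (679 − 100)/100
= 130 + 9.3
= 139.3 mmol/L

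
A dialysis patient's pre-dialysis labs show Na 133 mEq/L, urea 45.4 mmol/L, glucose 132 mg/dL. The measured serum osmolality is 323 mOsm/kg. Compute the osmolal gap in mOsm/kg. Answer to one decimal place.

4.3 mOsm/kg

Calculated osmolality = 2·Na + glucose/18 + urea
= 2·133 + 132/18 + 45.4
= 266 + 7.33 + 45.40
= 318.73 mOsm/kg ≈ 318.7 mOsm/kg
Osmolar gap = measured − calculated = 323 − 318.7 = 4.3 mOsm/kg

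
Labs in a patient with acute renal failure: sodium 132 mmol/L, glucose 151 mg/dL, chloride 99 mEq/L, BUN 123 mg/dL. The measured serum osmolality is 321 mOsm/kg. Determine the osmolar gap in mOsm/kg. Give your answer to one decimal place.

Calculated osmolality = 2·Na + glucose/18 + BUN/2.8
= 2·132 + 151/18 + 123/2.8
= 264 + 8.39 + 43.93
= 316.32 mOsm/kg ≈ 316.3 mOsm/kg
Osmolar gap = measured − calculated = 321 − 316.3 = 4.7 mOsm/kg

4.7 mOsm/kg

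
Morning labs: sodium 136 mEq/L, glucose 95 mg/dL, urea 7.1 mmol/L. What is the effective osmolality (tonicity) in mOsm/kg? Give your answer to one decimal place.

277.3 mOsm/kg

Effective osmolality excludes urea (freely permeant across cell membranes):
2·Na + glucose/18
= 2·136 + 95/18
= 272 + 5.28
= 277.28 mOsm/kg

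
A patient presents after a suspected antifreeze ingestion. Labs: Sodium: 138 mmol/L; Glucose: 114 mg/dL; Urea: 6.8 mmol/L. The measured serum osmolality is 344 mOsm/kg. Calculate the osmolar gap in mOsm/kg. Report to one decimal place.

54.9 mOsm/kg

Calculated osmolality = 2·Na + glucose/18 + urea
= 2·138 + 114/18 + 6.8
= 276 + 6.33 + 6.80
= 289.13 mOsm/kg ≈ 289.1 mOsm/kg
Osmolar gap = measured − calculated = 344 − 289.1 = 54.9 mOsm/kg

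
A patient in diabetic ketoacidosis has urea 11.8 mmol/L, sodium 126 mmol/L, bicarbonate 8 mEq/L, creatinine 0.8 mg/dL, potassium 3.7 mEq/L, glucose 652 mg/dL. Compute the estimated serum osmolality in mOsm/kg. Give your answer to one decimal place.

300.0 mOsm/kg

Calculated osmolality = 2·Na + glucose/18 + urea
= 2·126 + 652/18 + 11.8
= 252 + 36.22 + 11.80
= 300.02 mOsm/kg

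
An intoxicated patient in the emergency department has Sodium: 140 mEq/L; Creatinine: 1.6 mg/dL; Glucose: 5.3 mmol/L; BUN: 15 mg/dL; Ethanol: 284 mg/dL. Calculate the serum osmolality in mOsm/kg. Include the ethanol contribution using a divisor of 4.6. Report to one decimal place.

Calculated osmolality = 2·Na + glucose + BUN/2.8 + ethanol/4.6
= 2·140 + 5.3 + 15/2.8 + 284/4.6
= 280 + 5.30 + 5.36 + 61.74
= 352.4 mOsm/kg

352.4 mOsm/kg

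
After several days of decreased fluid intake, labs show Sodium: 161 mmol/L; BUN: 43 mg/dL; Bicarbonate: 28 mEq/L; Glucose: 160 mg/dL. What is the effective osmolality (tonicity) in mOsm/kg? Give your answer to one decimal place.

330.9 mOsm/kg

Effective osmolality excludes urea (freely permeant across cell membranes):
2·Na + glucose/18
= 2·161 + 160/18
= 322 + 8.89
= 330.89 mOsm/kg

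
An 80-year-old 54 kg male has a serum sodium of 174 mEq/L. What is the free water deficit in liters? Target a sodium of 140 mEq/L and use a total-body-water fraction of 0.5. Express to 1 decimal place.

6.6 L

TBW = 0.5 · 54 = 27 L
Free water deficit = TBW · (Na/140 − 1)
= 27 · (174/140 − 1)
= 27 · 0.2429
= 6.56 L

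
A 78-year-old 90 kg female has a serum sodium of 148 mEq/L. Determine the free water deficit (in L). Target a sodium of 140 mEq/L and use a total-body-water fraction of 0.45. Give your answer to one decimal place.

2.3 L

TBW = 0.45 · 90 = 40.5 L
Free water deficit = TBW · (Na/140 − 1)
= 40.5 · (148/140 − 1)
= 40.5 · 0.0571
= 2.31 L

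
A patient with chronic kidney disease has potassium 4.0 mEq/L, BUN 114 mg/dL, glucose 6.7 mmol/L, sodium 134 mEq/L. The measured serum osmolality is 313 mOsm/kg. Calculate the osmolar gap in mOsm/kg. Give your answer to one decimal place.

Calculated osmolality = 2·Na + glucose + BUN/2.8
= 2·134 + 6.7 + 114/2.8
= 268 + 6.70 + 40.71
= 315.41 mOsm/kg ≈ 315.4 mOsm/kg
Osmolar gap = measured − calculated = 313 − 315.4 = -2.4 mOsm/kg

-2.4 mOsm/kg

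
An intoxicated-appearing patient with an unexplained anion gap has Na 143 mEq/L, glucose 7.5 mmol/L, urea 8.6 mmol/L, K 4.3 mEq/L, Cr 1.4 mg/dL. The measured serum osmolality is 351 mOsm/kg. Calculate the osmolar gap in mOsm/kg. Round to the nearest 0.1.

48.9 mOsm/kg

Calculated osmolality = 2·Na + glucose + urea
= 2·143 + 7.5 + 8.6
= 286 + 7.50 + 8.60
= 302.1 mOsm/kg ≈ 302.1 mOsm/kg
Osmolar gap = measured − calculated = 351 − 302.1 = 48.9 mOsm/kg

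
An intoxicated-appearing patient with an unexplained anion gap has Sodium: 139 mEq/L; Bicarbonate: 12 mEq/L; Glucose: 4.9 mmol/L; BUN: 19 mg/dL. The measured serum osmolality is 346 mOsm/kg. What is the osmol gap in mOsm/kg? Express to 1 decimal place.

56.3 mOsm/kg

Calculated osmolality = 2·Na + glucose + BUN/2.8
= 2·139 + 4.9 + 19/2.8
= 278 + 4.90 + 6.79
= 289.69 mOsm/kg ≈ 289.7 mOsm/kg
Osmolar gap = measured − calculated = 346 − 289.7 = 56.3 mOsm/kg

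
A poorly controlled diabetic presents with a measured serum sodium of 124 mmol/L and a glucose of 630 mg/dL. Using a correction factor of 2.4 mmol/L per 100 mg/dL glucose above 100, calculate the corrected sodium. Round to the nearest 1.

137 mmol/L

Corrected Na = measured Na + 2.4 · (glucose − 100)/100
= 124 + 2.4 · (630 − 100)/100
= 124 + 12.7
= 136.7 mmol/L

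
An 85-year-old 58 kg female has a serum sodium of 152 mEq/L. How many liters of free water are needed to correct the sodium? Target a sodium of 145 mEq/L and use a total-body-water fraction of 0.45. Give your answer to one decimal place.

TBW = 0.45 · 58 = 26.1 L
Free water deficit = TBW · (Na/145 − 1)
= 26.1 · (152/145 − 1)
= 26.1 · 0.0483
= 1.26 L

1.3 L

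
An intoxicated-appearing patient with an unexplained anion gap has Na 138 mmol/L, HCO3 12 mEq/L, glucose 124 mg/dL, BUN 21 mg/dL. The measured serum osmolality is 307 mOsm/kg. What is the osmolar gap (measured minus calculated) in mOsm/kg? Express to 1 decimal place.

16.6 mOsm/kg

Calculated osmolality = 2·Na + glucose/18 + BUN/2.8
= 2·138 + 124/18 + 21/2.8
= 276 + 6.89 + 7.50
= 290.39 mOsm/kg ≈ 290.4 mOsm/kg
Osmolar gap = measured − calculated = 307 − 290.4 = 16.6 mOsm/kg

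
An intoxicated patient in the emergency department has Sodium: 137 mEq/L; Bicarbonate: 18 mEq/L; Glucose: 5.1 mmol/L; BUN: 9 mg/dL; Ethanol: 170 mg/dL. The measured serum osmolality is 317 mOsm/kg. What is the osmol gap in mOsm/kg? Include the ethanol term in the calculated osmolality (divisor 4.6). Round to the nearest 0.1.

-2.3 mOsm/kg

Calculated osmolality = 2·Na + glucose + BUN/2.8 + ethanol/4.6
= 2·137 + 5.1 + 9/2.8 + 170/4.6
= 274 + 5.10 + 3.21 + 36.96
= 319.27 mOsm/kg ≈ 319.3 mOsm/kg
Osmolar gap = measured − calculated = 317 − 319.3 = -2.3 mOsm/kg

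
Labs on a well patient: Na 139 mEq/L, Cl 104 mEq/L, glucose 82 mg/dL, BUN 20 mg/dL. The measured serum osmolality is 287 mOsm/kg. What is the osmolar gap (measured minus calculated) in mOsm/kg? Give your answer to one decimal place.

-2.7 mOsm/kg

Calculated osmolality = 2·Na + glucose/18 + BUN/2.8
= 2·139 + 82/18 + 20/2.8
= 278 + 4.56 + 7.14
= 289.7 mOsm/kg ≈ 289.7 mOsm/kg
Osmolar gap = measured − calculated = 287 − 289.7 = -2.7 mOsm/kg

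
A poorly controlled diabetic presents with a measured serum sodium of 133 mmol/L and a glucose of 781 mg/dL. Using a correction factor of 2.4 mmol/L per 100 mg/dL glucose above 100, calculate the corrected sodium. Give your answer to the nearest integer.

149 mmol/L

Corrected Na = measured Na + 2.4 · (glucose − 100)/100
= 133 + 2.4 · (781 − 100)/100
= 133 + 16.3
= 149.3 mmol/L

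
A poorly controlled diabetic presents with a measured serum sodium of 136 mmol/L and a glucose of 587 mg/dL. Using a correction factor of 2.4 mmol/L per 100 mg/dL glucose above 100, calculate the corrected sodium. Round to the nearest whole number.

Corrected Na = measured Na + 2.4 · (glucose − 100)/100
= 136 + 2.4 · (587 − 100)/100
= 136 + 11.7
= 147.7 mmol/L

148 mmol/L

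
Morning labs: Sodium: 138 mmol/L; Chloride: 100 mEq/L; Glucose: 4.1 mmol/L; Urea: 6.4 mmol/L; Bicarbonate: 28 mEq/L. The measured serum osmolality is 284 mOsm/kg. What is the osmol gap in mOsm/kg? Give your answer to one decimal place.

-2.5 mOsm/kg

Calculated osmolality = 2·Na + glucose + urea
= 2·138 + 4.1 + 6.4
= 276 + 4.10 + 6.40
= 286.5 mOsm/kg ≈ 286.5 mOsm/kg
Osmolar gap = measured − calculated = 284 − 286.5 = -2.5 mOsm/kg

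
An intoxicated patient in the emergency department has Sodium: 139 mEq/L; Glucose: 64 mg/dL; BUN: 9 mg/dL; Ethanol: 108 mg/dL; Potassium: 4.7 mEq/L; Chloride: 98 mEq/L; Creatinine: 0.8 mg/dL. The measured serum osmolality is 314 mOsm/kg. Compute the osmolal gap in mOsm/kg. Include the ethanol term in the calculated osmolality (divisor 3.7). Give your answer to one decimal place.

Calculated osmolality = 2·Na + glucose/18 + BUN/2.8 + ethanol/3.7
= 2·139 + 64/18 + 9/2.8 + 108/3.7
= 278 + 3.56 + 3.21 + 29.19
= 313.96 mOsm/kg ≈ 314.0 mOsm/kg
Osmolar gap = measured − calculated = 314 − 314.0 = 0.0 mOsm/kg

0.0 mOsm/kg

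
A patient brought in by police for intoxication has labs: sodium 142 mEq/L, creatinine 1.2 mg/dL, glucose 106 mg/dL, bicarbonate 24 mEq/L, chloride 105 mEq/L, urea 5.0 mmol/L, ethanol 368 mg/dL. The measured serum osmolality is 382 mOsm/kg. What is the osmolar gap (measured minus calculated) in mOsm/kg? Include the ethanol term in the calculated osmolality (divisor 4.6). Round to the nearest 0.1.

7.1 mOsm/kg

Calculated osmolality = 2·Na + glucose/18 + urea + ethanol/4.6
= 2·142 + 106/18 + 5 + 368/4.6
= 284 + 5.89 + 5 + 80
= 374.89 mOsm/kg ≈ 374.9 mOsm/kg
Osmolar gap = measured − calculated = 382 − 374.9 = 7.1 mOsm/kg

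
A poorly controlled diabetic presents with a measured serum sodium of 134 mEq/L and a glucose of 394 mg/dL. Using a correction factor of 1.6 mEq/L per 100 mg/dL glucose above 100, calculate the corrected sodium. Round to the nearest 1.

Corrected Na = measured Na + 1.6 · (glucose − 100)/100
= 134 + 1.6 · (394 − 100)/100
= 134 + 4.7
= 138.7 mEq/L

139 mEq/L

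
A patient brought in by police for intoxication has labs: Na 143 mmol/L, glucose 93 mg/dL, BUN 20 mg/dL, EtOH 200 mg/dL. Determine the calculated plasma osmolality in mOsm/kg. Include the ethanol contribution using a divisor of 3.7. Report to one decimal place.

352.4 mOsm/kg

Calculated osmolality = 2·Na + glucose/18 + BUN/2.8 + ethanol/3.7
= 2·143 + 93/18 + 20/2.8 + 200/3.7
= 286 + 5.17 + 7.14 + 54.05
= 352.36 mOsm/kg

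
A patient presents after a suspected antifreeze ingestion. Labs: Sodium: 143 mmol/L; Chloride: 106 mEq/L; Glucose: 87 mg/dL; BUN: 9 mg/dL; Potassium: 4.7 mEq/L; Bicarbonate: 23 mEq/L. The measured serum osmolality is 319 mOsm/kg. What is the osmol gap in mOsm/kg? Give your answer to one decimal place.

25.0 mOsm/kg

Calculated osmolality = 2·Na + glucose/18 + BUN/2.8
= 2·143 + 87/18 + 9/2.8
= 286 + 4.83 + 3.21
= 294.04 mOsm/kg ≈ 294.0 mOsm/kg
Osmolar gap = measured − calculated = 319 − 294.0 = 25.0 mOsm/kg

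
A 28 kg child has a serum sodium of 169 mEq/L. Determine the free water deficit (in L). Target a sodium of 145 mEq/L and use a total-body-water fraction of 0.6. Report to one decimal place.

2.8 L

TBW = 0.6 · 28 = 16.8 L
Free water deficit = TBW · (Na/145 − 1)
= 16.8 · (169/145 − 1)
= 16.8 · 0.1655
= 2.78 L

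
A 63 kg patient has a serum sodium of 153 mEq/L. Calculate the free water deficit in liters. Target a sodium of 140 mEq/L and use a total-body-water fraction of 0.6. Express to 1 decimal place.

TBW = 0.6 · 63 = 37.8 L
Free water deficit = TBW · (Na/140 − 1)
= 37.8 · (153/140 − 1)
= 37.8 · 0.0929
= 3.51 L

3.5 L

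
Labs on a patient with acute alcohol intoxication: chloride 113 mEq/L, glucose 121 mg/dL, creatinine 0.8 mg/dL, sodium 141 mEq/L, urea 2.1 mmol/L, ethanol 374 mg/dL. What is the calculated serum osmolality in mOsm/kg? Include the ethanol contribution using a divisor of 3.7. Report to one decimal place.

Calculated osmolality = 2·Na + glucose/18 + urea + ethanol/3.7
= 2·141 + 121/18 + 2.1 + 374/3.7
= 282 + 6.72 + 2.10 + 101.08
= 391.9 mOsm/kg

391.9 mOsm/kg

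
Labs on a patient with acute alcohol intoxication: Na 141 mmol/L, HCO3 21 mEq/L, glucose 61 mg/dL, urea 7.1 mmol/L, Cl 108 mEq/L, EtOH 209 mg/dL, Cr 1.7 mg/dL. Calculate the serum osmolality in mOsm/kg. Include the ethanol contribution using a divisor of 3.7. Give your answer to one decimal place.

349.0 mOsm/kg

Calculated osmolality = 2·Na + glucose/18 + urea + ethanol/3.7
= 2·141 + 61/18 + 7.1 + 209/3.7
= 282 + 3.39 + 7.10 + 56.49
= 348.98 mOsm/kg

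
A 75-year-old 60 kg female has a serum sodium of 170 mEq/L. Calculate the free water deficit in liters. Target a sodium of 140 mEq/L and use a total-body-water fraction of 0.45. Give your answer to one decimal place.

5.8 L

TBW = 0.45 · 60 = 27 L
Free water deficit = TBW · (Na/140 − 1)
= 27 · (170/140 − 1)
= 27 · 0.2143
= 5.79 L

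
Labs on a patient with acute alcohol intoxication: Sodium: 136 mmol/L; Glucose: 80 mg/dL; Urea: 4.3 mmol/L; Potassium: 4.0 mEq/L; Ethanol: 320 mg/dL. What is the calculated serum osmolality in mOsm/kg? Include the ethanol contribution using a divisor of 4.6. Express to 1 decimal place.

350.3 mOsm/kg

Calculated osmolality = 2·Na + glucose/18 + urea + ethanol/4.6
= 2·136 + 80/18 + 4.3 + 320/4.6
= 272 + 4.44 + 4.30 + 69.57
= 350.31 mOsm/kg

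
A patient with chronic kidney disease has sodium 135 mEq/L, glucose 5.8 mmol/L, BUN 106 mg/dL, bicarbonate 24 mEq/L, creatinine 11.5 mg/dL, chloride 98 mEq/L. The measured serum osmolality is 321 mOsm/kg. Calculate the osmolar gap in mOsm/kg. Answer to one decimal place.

7.3 mOsm/kg

Calculated osmolality = 2·Na + glucose + BUN/2.8
= 2·135 + 5.8 + 106/2.8
= 270 + 5.80 + 37.86
= 313.66 mOsm/kg ≈ 313.7 mOsm/kg
Osmolar gap = measured − calculated = 321 − 313.7 = 7.3 mOsm/kg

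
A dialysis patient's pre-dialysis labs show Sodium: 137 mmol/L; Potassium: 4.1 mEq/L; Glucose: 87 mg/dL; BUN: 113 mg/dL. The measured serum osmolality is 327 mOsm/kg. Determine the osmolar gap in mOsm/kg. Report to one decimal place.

Calculated osmolality = 2·Na + glucose/18 + BUN/2.8
= 2·137 + 87/18 + 113/2.8
= 274 + 4.83 + 40.36
= 319.19 mOsm/kg ≈ 319.2 mOsm/kg
Osmolar gap = measured − calculated = 327 − 319.2 = 7.8 mOsm/kg

7.8 mOsm/kg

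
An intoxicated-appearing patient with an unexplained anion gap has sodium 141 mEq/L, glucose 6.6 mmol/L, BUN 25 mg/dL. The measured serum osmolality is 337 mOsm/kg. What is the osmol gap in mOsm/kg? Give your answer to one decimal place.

Calculated osmolality = 2·Na + glucose + BUN/2.8
= 2·141 + 6.6 + 25/2.8
= 282 + 6.60 + 8.93
= 297.53 mOsm/kg ≈ 297.5 mOsm/kg
Osmolar gap = measured − calculated = 337 − 297.5 = 39.5 mOsm/kg

39.5 mOsm/kg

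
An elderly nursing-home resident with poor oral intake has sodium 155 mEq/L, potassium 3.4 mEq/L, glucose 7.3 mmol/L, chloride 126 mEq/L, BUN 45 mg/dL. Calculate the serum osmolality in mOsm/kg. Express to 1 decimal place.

333.4 mOsm/kg

Calculated osmolality = 2·Na + glucose + BUN/2.8
= 2·155 + 7.3 + 45/2.8
= 310 + 7.30 + 16.07
= 333.37 mOsm/kg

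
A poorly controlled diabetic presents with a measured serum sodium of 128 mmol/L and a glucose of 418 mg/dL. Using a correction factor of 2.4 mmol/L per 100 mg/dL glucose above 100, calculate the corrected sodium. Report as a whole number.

Corrected Na = measured Na + 2.4 · (glucose − 100)/100
= 128 + 2.4 · (418 − 100)/100
= 128 + 7.6
= 135.6 mmol/L

136 mmol/L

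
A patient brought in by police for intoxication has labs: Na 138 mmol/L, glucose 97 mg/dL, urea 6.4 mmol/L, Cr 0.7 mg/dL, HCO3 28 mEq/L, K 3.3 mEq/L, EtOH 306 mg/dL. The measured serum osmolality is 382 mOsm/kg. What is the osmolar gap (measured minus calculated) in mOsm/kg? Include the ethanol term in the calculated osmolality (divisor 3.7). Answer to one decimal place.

Calculated osmolality = 2·Na + glucose/18 + urea + ethanol/3.7
= 2·138 + 97/18 + 6.4 + 306/3.7
= 276 + 5.39 + 6.40 + 82.70
= 370.49 mOsm/kg ≈ 370.5 mOsm/kg
Osmolar gap = measured − calculated = 382 − 370.5 = 11.5 mOsm/kg

11.5 mOsm/kg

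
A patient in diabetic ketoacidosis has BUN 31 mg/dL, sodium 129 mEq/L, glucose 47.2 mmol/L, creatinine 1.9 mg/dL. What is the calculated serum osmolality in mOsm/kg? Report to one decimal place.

Calculated osmolality = 2·Na + glucose + BUN/2.8
= 2·129 + 47.2 + 31/2.8
= 258 + 47.20 + 11.07
= 316.27 mOsm/kg

316.3 mOsm/kg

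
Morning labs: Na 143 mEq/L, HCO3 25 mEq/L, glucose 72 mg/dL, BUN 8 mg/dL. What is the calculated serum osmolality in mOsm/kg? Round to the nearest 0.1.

Calculated osmolality = 2·Na + glucose/18 + BUN/2.8
= 2·143 + 72/18 + 8/2.8
= 286 + 4 + 2.86
= 292.86 mOsm/kg

292.9 mOsm/kg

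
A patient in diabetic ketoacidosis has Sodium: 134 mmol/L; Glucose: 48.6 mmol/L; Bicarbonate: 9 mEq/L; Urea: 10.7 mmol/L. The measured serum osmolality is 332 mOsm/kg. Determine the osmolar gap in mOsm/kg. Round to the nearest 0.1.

Calculated osmolality = 2·Na + glucose + urea
= 2·134 + 48.6 + 10.7
= 268 + 48.60 + 10.70
= 327.3 mOsm/kg ≈ 327.3 mOsm/kg
Osmolar gap = measured − calculated = 332 − 327.3 = 4.7 mOsm/kg

4.7 mOsm/kg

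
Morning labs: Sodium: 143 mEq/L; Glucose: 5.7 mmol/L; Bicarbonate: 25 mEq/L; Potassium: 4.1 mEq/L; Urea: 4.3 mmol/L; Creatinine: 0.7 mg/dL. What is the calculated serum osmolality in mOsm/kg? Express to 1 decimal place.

296.0 mOsm/kg

Calculated osmolality = 2·Na + glucose + urea
= 2·143 + 5.7 + 4.3
= 286 + 5.70 + 4.30
= 296 mOsm/kg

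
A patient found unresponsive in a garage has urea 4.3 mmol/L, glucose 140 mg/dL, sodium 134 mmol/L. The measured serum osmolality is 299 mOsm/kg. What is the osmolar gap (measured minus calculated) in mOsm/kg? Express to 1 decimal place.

Calculated osmolality = 2·Na + glucose/18 + urea
= 2·134 + 140/18 + 4.3
= 268 + 7.78 + 4.30
= 280.08 mOsm/kg ≈ 280.1 mOsm/kg
Osmolar gap = measured − calculated = 299 − 280.1 = 18.9 mOsm/kg

18.9 mOsm/kg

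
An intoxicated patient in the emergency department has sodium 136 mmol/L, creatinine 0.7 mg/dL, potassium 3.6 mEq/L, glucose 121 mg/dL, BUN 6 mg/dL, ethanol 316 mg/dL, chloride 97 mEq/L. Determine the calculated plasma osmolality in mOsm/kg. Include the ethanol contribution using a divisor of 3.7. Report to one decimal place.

366.3 mOsm/kg

Calculated osmolality = 2·Na + glucose/18 + BUN/2.8 + ethanol/3.7
= 2·136 + 121/18 + 6/2.8 + 316/3.7
= 272 + 6.72 + 2.14 + 85.41
= 366.27 mOsm/kg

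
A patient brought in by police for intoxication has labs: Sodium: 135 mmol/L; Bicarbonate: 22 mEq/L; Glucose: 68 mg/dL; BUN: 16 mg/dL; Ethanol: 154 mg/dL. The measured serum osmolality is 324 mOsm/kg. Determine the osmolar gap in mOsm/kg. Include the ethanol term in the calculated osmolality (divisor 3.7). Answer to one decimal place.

2.9 mOsm/kg

Calculated osmolality = 2·Na + glucose/18 + BUN/2.8 + ethanol/3.7
= 2·135 + 68/18 + 16/2.8 + 154/3.7
= 270 + 3.78 + 5.71 + 41.62
= 321.11 mOsm/kg ≈ 321.1 mOsm/kg
Osmolar gap = measured − calculated = 324 − 321.1 = 2.9 mOsm/kg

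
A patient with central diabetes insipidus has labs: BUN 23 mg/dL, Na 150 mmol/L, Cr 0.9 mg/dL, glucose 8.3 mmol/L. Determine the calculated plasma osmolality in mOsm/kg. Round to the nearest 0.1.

316.5 mOsm/kg

Calculated osmolality = 2·Na + glucose + BUN/2.8
= 2·150 + 8.3 + 23/2.8
= 300 + 8.30 + 8.21
= 316.51 mOsm/kg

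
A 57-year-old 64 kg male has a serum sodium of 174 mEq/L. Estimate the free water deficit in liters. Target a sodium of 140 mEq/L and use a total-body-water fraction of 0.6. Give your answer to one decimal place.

TBW = 0.6 · 64 = 38.4 L
Free water deficit = TBW · (Na/140 − 1)
= 38.4 · (174/140 − 1)
= 38.4 · 0.2429
= 9.33 L

9.3 L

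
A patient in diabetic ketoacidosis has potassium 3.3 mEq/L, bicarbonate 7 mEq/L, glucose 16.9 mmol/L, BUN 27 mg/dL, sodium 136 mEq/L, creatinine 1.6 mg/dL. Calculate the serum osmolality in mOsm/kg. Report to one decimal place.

Calculated osmolality = 2·Na + glucose + BUN/2.8
= 2·136 + 16.9 + 27/2.8
= 272 + 16.90 + 9.64
= 298.54 mOsm/kg

298.5 mOsm/kg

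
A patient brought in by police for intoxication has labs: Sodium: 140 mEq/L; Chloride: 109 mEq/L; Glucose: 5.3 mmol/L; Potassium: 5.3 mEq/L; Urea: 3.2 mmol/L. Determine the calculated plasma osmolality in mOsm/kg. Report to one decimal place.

288.5 mOsm/kg

Calculated osmolality = 2·Na + glucose + urea
= 2·140 + 5.3 + 3.2
= 280 + 5.30 + 3.20
= 288.5 mOsm/kg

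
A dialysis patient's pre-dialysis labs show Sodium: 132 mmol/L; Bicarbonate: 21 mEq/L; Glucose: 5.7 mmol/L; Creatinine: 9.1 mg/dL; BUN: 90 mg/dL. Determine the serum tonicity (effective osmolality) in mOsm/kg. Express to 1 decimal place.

Effective osmolality excludes urea (freely permeant across cell membranes):
2·Na + glucose
= 2·132 + 5.7
= 264 + 5.7
= 269.7 mOsm/kg

269.7 mOsm/kg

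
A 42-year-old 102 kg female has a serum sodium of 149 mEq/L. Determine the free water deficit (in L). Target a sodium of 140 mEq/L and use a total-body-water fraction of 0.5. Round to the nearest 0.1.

TBW = 0.5 · 102 = 51 L
Free water deficit = TBW · (Na/140 − 1)
= 51 · (149/140 − 1)
= 51 · 0.0643
= 3.28 L

3.3 L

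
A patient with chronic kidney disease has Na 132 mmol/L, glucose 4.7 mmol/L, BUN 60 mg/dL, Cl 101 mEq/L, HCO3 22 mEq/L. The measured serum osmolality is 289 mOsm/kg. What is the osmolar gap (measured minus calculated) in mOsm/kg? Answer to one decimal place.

Calculated osmolality = 2·Na + glucose + BUN/2.8
= 2·132 + 4.7 + 60/2.8
= 264 + 4.70 + 21.43
= 290.13 mOsm/kg ≈ 290.1 mOsm/kg
Osmolar gap = measured − calculated = 289 − 290.1 = -1.1 mOsm/kg

-1.1 mOsm/kg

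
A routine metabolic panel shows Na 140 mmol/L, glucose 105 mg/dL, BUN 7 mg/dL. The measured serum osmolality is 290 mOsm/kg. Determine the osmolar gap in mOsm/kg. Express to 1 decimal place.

1.7 mOsm/kg

Calculated osmolality = 2·Na + glucose/18 + BUN/2.8
= 2·140 + 105/18 + 7/2.8
= 280 + 5.83 + 2.50
= 288.33 mOsm/kg ≈ 288.3 mOsm/kg
Osmolar gap = measured − calculated = 290 − 288.3 = 1.7 mOsm/kg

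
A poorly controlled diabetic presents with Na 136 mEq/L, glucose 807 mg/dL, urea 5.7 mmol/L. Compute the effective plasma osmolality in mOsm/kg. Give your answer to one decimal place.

316.8 mOsm/kg

Effective osmolality excludes urea (freely permeant across cell membranes):
2·Na + glucose/18
= 2·136 + 807/18
= 272 + 44.83
= 316.83 mOsm/kg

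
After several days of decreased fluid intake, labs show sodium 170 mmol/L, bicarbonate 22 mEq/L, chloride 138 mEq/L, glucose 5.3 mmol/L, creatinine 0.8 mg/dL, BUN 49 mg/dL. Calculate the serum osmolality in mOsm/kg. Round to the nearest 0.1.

362.8 mOsm/kg

Calculated osmolality = 2·Na + glucose + BUN/2.8
= 2·170 + 5.3 + 49/2.8
= 340 + 5.30 + 17.50
= 362.8 mOsm/kg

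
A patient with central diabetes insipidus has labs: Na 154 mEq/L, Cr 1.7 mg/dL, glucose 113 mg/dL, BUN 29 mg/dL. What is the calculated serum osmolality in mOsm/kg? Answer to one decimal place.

324.6 mOsm/kg

Calculated osmolality = 2·Na + glucose/18 + BUN/2.8
= 2·154 + 113/18 + 29/2.8
= 308 + 6.28 + 10.36
= 324.64 mOsm/kg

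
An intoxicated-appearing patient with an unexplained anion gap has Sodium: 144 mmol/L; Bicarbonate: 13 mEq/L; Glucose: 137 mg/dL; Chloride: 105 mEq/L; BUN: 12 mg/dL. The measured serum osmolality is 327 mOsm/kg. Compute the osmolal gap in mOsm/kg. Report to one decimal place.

Calculated osmolality = 2·Na + glucose/18 + BUN/2.8
= 2·144 + 137/18 + 12/2.8
= 288 + 7.61 + 4.29
= 299.9 mOsm/kg ≈ 299.9 mOsm/kg
Osmolar gap = measured − calculated = 327 − 299.9 = 27.1 mOsm/kg

27.1 mOsm/kg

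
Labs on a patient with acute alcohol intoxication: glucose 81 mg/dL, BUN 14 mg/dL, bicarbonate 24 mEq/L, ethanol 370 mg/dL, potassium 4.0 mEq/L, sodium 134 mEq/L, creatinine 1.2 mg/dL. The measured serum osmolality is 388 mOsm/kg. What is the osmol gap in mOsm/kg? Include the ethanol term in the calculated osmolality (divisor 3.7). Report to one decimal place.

10.5 mOsm/kg

Calculated osmolality = 2·Na + glucose/18 + BUN/2.8 + ethanol/3.7
= 2·134 + 81/18 + 14/2.8 + 370/3.7
= 268 + 4.50 + 5 + 100
= 377.5 mOsm/kg ≈ 377.5 mOsm/kg
Osmolar gap = measured − calculated = 388 − 377.5 = 10.5 mOsm/kg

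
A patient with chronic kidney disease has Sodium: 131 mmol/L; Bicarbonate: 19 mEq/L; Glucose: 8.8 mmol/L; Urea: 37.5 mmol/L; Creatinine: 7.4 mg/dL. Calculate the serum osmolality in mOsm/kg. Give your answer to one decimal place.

308.3 mOsm/kg

Calculated osmolality = 2·Na + glucose + urea
= 2·131 + 8.8 + 37.5
= 262 + 8.80 + 37.50
= 308.3 mOsm/kg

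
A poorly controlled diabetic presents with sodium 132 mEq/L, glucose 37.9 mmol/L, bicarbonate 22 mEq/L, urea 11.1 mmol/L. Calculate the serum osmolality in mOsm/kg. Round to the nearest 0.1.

Calculated osmolality = 2·Na + glucose + urea
= 2·132 + 37.9 + 11.1
= 264 + 37.90 + 11.10
= 313 mOsm/kg

313.0 mOsm/kg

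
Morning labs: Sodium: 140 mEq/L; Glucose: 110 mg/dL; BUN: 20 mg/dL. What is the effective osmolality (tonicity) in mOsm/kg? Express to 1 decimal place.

286.1 mOsm/kg

Effective osmolality excludes urea (freely permeant across cell membranes):
2·Na + glucose/18
= 2·140 + 110/18
= 280 + 6.11
= 286.11 mOsm/kg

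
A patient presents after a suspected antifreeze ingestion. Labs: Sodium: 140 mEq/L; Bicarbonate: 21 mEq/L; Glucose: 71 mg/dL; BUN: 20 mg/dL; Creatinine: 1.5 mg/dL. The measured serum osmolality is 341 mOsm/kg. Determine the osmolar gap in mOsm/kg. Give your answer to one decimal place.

49.9 mOsm/kg

Calculated osmolality = 2·Na + glucose/18 + BUN/2.8
= 2·140 + 71/18 + 20/2.8
= 280 + 3.94 + 7.14
= 291.08 mOsm/kg ≈ 291.1 mOsm/kg
Osmolar gap = measured − calculated = 341 − 291.1 = 49.9 mOsm/kg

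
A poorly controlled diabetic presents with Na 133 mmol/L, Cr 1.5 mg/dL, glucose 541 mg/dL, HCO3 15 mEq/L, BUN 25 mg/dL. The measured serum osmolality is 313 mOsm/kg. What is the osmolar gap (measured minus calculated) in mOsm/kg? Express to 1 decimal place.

Calculated osmolality = 2·Na + glucose/18 + BUN/2.8
= 2·133 + 541/18 + 25/2.8
= 266 + 30.06 + 8.93
= 304.99 mOsm/kg ≈ 305.0 mOsm/kg
Osmolar gap = measured − calculated = 313 − 305.0 = 8.0 mOsm/kg

8.0 mOsm/kg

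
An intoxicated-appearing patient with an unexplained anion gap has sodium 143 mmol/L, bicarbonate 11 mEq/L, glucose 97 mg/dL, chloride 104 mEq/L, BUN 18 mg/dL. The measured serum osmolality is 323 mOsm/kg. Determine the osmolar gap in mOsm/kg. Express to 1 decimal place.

25.2 mOsm/kg

Calculated osmolality = 2·Na + glucose/18 + BUN/2.8
= 2·143 + 97/18 + 18/2.8
= 286 + 5.39 + 6.43
= 297.82 mOsm/kg ≈ 297.8 mOsm/kg
Osmolar gap = measured − calculated = 323 − 297.8 = 25.2 mOsm/kg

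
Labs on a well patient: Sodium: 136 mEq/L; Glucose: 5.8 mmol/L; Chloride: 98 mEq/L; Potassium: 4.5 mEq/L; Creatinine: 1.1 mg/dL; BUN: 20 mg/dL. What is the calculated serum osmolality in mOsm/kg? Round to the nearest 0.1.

Calculated osmolality = 2·Na + glucose + BUN/2.8
= 2·136 + 5.8 + 20/2.8
= 272 + 5.80 + 7.14
= 284.94 mOsm/kg

284.9 mOsm/kg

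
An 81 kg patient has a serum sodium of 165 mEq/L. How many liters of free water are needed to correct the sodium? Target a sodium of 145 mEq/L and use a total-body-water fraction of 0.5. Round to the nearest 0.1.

5.6 L

TBW = 0.5 · 81 = 40.5 L
Free water deficit = TBW · (Na/145 − 1)
= 40.5 · (165/145 − 1)
= 40.5 · 0.1379
= 5.58 L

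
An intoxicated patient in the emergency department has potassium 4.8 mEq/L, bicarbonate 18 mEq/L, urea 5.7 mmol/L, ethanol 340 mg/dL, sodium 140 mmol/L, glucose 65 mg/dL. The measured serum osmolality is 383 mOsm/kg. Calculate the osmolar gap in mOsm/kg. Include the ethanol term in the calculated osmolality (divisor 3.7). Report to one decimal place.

1.8 mOsm/kg

Calculated osmolality = 2·Na + glucose/18 + urea + ethanol/3.7
= 2·140 + 65/18 + 5.7 + 340/3.7
= 280 + 3.61 + 5.70 + 91.89
= 381.2 mOsm/kg ≈ 381.2 mOsm/kg
Osmolar gap = measured − calculated = 383 − 381.2 = 1.8 mOsm/kg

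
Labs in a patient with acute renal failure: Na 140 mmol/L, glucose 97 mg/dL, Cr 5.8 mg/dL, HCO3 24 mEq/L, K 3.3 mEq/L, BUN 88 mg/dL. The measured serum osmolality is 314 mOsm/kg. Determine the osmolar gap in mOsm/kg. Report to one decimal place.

Calculated osmolality = 2·Na + glucose/18 + BUN/2.8
= 2·140 + 97/18 + 88/2.8
= 280 + 5.39 + 31.43
= 316.82 mOsm/kg ≈ 316.8 mOsm/kg
Osmolar gap = measured − calculated = 314 − 316.8 = -2.8 mOsm/kg

-2.8 mOsm/kg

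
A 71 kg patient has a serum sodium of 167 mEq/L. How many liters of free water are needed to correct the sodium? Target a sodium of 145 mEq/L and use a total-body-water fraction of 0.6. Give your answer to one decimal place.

TBW = 0.6 · 71 = 42.6 L
Free water deficit = TBW · (Na/145 − 1)
= 42.6 · (167/145 − 1)
= 42.6 · 0.1517
= 6.46 L

6.5 L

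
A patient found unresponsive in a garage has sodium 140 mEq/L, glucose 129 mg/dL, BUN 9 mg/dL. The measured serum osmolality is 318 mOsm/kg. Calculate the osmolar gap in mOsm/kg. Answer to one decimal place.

Calculated osmolality = 2·Na + glucose/18 + BUN/2.8
= 2·140 + 129/18 + 9/2.8
= 280 + 7.17 + 3.21
= 290.38 mOsm/kg ≈ 290.4 mOsm/kg
Osmolar gap = measured − calculated = 318 − 290.4 = 27.6 mOsm/kg

27.6 mOsm/kg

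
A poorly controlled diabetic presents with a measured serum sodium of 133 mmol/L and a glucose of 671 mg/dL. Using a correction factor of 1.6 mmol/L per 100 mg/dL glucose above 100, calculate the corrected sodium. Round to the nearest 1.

Corrected Na = measured Na + 1.6 · (glucose − 100)/100
= 133 + 1.6 · (671 − 100)/100
= 133 + 9.1
= 142.1 mmol/L

142 mmol/L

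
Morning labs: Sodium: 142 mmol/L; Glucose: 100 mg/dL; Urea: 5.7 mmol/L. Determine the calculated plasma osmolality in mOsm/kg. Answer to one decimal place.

Calculated osmolality = 2·Na + glucose/18 + urea
= 2·142 + 100/18 + 5.7
= 284 + 5.56 + 5.70
= 295.26 mOsm/kg

295.3 mOsm/kg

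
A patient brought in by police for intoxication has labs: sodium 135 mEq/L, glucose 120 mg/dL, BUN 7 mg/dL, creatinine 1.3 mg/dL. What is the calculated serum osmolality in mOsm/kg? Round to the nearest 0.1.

279.2 mOsm/kg

Calculated osmolality = 2·Na + glucose/18 + BUN/2.8
= 2·135 + 120/18 + 7/2.8
= 270 + 6.67 + 2.50
= 279.17 mOsm/kg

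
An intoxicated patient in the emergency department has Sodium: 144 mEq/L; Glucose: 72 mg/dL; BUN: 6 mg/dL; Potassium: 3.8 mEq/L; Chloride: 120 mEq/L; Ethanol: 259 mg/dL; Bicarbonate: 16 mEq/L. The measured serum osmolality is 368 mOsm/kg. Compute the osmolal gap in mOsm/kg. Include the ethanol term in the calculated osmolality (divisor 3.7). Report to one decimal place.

3.9 mOsm/kg

Calculated osmolality = 2·Na + glucose/18 + BUN/2.8 + ethanol/3.7
= 2·144 + 72/18 + 6/2.8 + 259/3.7
= 288 + 4 + 2.14 + 70
= 364.14 mOsm/kg ≈ 364.1 mOsm/kg
Osmolar gap = measured − calculated = 368 − 364.1 = 3.9 mOsm/kg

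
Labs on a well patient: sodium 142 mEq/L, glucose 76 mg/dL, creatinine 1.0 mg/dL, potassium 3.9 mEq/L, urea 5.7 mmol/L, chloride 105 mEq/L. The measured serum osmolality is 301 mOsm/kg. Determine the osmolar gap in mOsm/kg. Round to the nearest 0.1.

7.1 mOsm/kg

Calculated osmolality = 2·Na + glucose/18 + urea
= 2·142 + 76/18 + 5.7
= 284 + 4.22 + 5.70
= 293.92 mOsm/kg ≈ 293.9 mOsm/kg
Osmolar gap = measured − calculated = 301 − 293.9 = 7.1 mOsm/kg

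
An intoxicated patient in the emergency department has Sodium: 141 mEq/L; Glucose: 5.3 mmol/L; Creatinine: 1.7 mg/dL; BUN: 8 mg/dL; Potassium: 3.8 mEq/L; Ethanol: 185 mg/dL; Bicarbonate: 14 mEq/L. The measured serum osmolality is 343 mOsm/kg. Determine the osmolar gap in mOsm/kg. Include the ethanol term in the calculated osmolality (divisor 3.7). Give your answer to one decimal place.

Calculated osmolality = 2·Na + glucose + BUN/2.8 + ethanol/3.7
= 2·141 + 5.3 + 8/2.8 + 185/3.7
= 282 + 5.30 + 2.86 + 50
= 340.16 mOsm/kg ≈ 340.2 mOsm/kg
Osmolar gap = measured − calculated = 343 − 340.2 = 2.8 mOsm/kg

2.8 mOsm/kg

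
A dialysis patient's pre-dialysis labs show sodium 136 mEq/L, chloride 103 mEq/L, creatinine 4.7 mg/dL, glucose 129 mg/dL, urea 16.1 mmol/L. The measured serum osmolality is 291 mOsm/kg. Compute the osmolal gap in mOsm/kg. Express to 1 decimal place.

Calculated osmolality = 2·Na + glucose/18 + urea
= 2·136 + 129/18 + 16.1
= 272 + 7.17 + 16.10
= 295.27 mOsm/kg ≈ 295.3 mOsm/kg
Osmolar gap = measured − calculated = 291 − 295.3 = -4.3 mOsm/kg

-4.3 mOsm/kg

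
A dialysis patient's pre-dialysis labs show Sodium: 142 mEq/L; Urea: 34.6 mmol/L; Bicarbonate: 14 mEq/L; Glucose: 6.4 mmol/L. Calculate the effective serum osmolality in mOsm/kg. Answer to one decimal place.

290.4 mOsm/kg

Effective osmolality excludes urea (freely permeant across cell membranes):
2·Na + glucose
= 2·142 + 6.4
= 284 + 6.4
= 290.4 mOsm/kg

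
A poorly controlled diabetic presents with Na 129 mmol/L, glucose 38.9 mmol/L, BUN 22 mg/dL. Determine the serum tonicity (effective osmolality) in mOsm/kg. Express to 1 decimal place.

Effective osmolality excludes urea (freely permeant across cell membranes):
2·Na + glucose
= 2·129 + 38.9
= 258 + 38.9
= 296.9 mOsm/kg

296.9 mOsm/kg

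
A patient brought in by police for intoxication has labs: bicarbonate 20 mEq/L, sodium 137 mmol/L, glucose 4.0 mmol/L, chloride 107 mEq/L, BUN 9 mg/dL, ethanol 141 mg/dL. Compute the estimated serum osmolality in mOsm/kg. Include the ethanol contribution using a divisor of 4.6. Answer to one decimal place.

311.9 mOsm/kg

Calculated osmolality = 2·Na + glucose + BUN/2.8 + ethanol/4.6
= 2·137 + 4 + 9/2.8 + 141/4.6
= 274 + 4 + 3.21 + 30.65
= 311.86 mOsm/kg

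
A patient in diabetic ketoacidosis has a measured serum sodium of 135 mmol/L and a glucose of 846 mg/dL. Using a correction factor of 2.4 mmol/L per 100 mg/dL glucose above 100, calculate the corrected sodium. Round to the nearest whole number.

153 mmol/L

Corrected Na = measured Na + 2.4 · (glucose − 100)/100
= 135 + 2.4 · (846 − 100)/100
= 135 + 17.9
= 152.9 mmol/L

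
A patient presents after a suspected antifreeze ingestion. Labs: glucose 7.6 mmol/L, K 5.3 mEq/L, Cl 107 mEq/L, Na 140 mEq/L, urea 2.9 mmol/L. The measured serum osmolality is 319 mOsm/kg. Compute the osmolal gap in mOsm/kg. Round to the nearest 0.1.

Calculated osmolality = 2·Na + glucose + urea
= 2·140 + 7.6 + 2.9
= 280 + 7.60 + 2.90
= 290.5 mOsm/kg ≈ 290.5 mOsm/kg
Osmolar gap = measured − calculated = 319 − 290.5 = 28.5 mOsm/kg

28.5 mOsm/kg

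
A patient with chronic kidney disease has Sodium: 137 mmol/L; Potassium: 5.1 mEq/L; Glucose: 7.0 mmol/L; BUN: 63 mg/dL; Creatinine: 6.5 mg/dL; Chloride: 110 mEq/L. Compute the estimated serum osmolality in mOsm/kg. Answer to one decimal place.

303.5 mOsm/kg

Calculated osmolality = 2·Na + glucose + BUN/2.8
= 2·137 + 7 + 63/2.8
= 274 + 7 + 22.50
= 303.5 mOsm/kg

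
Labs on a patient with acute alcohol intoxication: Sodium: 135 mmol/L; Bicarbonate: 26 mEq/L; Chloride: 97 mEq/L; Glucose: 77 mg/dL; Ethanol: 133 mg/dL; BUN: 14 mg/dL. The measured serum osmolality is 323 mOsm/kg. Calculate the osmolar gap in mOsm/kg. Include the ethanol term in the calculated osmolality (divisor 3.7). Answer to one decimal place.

7.8 mOsm/kg

Calculated osmolality = 2·Na + glucose/18 + BUN/2.8 + ethanol/3.7
= 2·135 + 77/18 + 14/2.8 + 133/3.7
= 270 + 4.28 + 5 + 35.95
= 315.23 mOsm/kg ≈ 315.2 mOsm/kg
Osmolar gap = measured − calculated = 323 − 315.2 = 7.8 mOsm/kg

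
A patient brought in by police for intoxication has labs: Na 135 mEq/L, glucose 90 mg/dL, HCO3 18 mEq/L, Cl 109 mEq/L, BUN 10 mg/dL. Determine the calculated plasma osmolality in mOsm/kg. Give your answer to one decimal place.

Calculated osmolality = 2·Na + glucose/18 + BUN/2.8
= 2·135 + 90/18 + 10/2.8
= 270 + 5 + 3.57
= 278.57 mOsm/kg

278.6 mOsm/kg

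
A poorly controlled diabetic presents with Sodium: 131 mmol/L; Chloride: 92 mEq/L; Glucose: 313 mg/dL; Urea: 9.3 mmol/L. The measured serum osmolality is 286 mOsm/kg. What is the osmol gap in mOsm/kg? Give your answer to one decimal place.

-2.7 mOsm/kg

Calculated osmolality = 2·Na + glucose/18 + urea
= 2·131 + 313/18 + 9.3
= 262 + 17.39 + 9.30
= 288.69 mOsm/kg ≈ 288.7 mOsm/kg
Osmolar gap = measured − calculated = 286 − 288.7 = -2.7 mOsm/kg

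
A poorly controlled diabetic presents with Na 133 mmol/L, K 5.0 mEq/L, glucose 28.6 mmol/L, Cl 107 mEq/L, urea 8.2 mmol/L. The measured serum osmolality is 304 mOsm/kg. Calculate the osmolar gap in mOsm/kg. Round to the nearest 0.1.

1.2 mOsm/kg

Calculated osmolality = 2·Na + glucose + urea
= 2·133 + 28.6 + 8.2
= 266 + 28.60 + 8.20
= 302.8 mOsm/kg ≈ 302.8 mOsm/kg
Osmolar gap = measured − calculated = 304 − 302.8 = 1.2 mOsm/kg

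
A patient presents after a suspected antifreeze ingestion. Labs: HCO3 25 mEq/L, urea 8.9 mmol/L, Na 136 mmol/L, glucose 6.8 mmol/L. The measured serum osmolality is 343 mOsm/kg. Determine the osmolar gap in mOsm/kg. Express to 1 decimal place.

Calculated osmolality = 2·Na + glucose + urea
= 2·136 + 6.8 + 8.9
= 272 + 6.80 + 8.90
= 287.7 mOsm/kg ≈ 287.7 mOsm/kg
Osmolar gap = measured − calculated = 343 − 287.7 = 55.3 mOsm/kg

55.3 mOsm/kg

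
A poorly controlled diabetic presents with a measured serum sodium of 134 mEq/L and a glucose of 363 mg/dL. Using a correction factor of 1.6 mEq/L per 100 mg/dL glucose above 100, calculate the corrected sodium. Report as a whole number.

138 mEq/L

Corrected Na = measured Na + 1.6 · (glucose − 100)/100
= 134 + 1.6 · (363 − 100)/100
= 134 + 4.2
= 138.2 mEq/L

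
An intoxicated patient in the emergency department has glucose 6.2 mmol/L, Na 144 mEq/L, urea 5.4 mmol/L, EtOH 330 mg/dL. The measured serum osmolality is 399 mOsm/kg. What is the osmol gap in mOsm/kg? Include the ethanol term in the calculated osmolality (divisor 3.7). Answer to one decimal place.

Calculated osmolality = 2·Na + glucose + urea + ethanol/3.7
= 2·144 + 6.2 + 5.4 + 330/3.7
= 288 + 6.20 + 5.40 + 89.19
= 388.79 mOsm/kg ≈ 388.8 mOsm/kg
Osmolar gap = measured − calculated = 399 − 388.8 = 10.2 mOsm/kg

10.2 mOsm/kg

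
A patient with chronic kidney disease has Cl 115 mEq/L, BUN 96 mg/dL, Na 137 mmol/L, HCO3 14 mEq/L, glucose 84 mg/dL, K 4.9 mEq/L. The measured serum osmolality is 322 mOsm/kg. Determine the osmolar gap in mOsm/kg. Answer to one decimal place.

9.0 mOsm/kg

Calculated osmolality = 2·Na + glucose/18 + BUN/2.8
= 2·137 + 84/18 + 96/2.8
= 274 + 4.67 + 34.29
= 312.96 mOsm/kg ≈ 313.0 mOsm/kg
Osmolar gap = measured − calculated = 322 − 313.0 = 9.0 mOsm/kg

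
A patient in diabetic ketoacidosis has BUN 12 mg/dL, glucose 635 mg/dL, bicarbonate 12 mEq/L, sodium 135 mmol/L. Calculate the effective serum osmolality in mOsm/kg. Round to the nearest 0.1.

Effective osmolality excludes urea (freely permeant across cell membranes):
2·Na + glucose/18
= 2·135 + 635/18
= 270 + 35.28
= 305.28 mOsm/kg

305.3 mOsm/kg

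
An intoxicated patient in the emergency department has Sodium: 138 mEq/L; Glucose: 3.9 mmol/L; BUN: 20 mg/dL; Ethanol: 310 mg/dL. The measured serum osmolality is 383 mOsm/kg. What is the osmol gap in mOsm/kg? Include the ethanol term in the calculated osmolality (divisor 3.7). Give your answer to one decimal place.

Calculated osmolality = 2·Na + glucose + BUN/2.8 + ethanol/3.7
= 2·138 + 3.9 + 20/2.8 + 310/3.7
= 276 + 3.90 + 7.14 + 83.78
= 370.82 mOsm/kg ≈ 370.8 mOsm/kg
Osmolar gap = measured − calculated = 383 − 370.8 = 12.2 mOsm/kg

12.2 mOsm/kg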